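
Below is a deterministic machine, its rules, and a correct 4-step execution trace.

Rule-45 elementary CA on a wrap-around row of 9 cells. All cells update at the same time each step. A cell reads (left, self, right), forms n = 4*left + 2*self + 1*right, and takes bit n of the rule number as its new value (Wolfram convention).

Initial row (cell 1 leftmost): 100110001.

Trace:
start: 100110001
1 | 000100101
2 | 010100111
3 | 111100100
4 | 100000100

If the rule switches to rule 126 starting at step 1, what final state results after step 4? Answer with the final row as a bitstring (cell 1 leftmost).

(re-executing steps 1..4 under rule 126; state before step 1: 100110001)
1 | 111111011
2 | 000001110
3 | 000011011
4 | 100111111

100111111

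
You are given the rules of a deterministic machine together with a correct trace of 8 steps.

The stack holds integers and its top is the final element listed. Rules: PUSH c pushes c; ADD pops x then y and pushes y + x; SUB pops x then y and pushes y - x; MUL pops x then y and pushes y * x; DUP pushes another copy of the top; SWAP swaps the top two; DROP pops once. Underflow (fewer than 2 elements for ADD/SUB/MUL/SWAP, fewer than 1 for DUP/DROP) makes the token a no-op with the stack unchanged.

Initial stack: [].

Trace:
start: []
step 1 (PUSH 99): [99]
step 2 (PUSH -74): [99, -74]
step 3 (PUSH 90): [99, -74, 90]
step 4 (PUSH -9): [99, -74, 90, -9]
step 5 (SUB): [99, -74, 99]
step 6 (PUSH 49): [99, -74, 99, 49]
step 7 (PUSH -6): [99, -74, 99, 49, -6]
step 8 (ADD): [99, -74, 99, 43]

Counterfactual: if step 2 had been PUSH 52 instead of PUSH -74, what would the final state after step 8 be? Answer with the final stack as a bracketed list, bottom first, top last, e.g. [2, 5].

[99, 52, 99, 43]

(re-executing from step 2 with the substitution; state before step 2: [99])
step 2 (PUSH 52): [99, 52]
step 3 (PUSH 90): [99, 52, 90]
step 4 (PUSH -9): [99, 52, 90, -9]
step 5 (SUB): [99, 52, 99]
step 6 (PUSH 49): [99, 52, 99, 49]
step 7 (PUSH -6): [99, 52, 99, 49, -6]
step 8 (ADD): [99, 52, 99, 43]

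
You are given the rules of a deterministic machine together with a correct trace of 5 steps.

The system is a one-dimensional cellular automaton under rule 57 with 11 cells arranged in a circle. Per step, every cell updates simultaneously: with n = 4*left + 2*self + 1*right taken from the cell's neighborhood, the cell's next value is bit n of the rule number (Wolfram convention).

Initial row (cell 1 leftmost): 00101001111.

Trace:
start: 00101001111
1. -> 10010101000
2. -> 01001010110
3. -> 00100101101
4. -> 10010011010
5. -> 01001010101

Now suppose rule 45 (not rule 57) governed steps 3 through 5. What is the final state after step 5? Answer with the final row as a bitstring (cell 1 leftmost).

11001011101

(re-executing steps 3..5 under rule 45; state before step 3: 01001010110)
3. -> 01001111100
4. -> 01001000001
5. -> 11001011101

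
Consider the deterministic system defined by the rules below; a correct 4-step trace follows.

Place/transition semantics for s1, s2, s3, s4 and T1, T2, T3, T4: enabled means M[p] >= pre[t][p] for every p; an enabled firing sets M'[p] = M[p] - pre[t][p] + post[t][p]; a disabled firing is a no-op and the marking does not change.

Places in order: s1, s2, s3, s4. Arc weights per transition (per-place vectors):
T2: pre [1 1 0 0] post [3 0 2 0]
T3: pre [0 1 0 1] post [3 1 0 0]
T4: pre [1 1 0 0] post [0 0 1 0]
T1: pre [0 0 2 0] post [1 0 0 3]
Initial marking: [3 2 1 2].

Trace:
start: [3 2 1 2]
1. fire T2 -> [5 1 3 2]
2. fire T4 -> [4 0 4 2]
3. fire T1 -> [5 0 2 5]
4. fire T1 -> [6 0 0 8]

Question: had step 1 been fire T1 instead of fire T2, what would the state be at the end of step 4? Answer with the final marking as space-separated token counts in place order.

(re-executing from step 1 with the substitution; state before step 1: [3 2 1 2])
1. fire T1 -> [3 2 1 2]
2. fire T4 -> [2 1 2 2]
3. fire T1 -> [3 1 0 5]
4. fire T1 -> [3 1 0 5]

3 1 0 5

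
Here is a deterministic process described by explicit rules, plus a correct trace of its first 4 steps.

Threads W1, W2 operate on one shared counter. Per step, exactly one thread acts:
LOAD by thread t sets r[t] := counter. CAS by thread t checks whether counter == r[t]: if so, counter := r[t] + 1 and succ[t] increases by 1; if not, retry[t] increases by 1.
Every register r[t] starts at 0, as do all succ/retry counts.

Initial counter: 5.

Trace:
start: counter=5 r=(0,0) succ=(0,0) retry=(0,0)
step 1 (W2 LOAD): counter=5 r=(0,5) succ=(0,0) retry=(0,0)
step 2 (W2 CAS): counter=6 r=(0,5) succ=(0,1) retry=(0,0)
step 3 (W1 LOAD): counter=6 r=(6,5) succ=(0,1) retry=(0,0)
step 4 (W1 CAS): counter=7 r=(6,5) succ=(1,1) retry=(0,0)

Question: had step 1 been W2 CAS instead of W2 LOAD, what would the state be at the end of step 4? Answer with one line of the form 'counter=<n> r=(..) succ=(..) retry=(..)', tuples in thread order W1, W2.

counter=6 r=(5,0) succ=(1,0) retry=(0,2)

(re-executing from step 1 with the substitution; state before step 1: counter=5 r=(0,0) succ=(0,0) retry=(0,0))
step 1 (W2 CAS): counter=5 r=(0,0) succ=(0,0) retry=(0,1)
step 2 (W2 CAS): counter=5 r=(0,0) succ=(0,0) retry=(0,2)
step 3 (W1 LOAD): counter=5 r=(5,0) succ=(0,0) retry=(0,2)
step 4 (W1 CAS): counter=6 r=(5,0) succ=(1,0) retry=(0,2)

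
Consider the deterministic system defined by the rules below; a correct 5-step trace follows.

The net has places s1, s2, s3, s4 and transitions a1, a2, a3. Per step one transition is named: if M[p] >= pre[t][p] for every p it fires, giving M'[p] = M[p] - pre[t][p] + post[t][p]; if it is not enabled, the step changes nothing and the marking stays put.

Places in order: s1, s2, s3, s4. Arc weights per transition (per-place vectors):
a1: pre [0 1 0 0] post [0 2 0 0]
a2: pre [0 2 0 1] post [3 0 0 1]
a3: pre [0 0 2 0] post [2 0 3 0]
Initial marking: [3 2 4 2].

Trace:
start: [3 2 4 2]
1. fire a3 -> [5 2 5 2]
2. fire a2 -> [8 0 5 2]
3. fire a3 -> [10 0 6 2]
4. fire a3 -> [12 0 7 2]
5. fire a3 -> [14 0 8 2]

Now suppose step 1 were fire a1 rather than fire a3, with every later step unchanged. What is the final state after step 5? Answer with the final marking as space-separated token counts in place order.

(re-executing from step 1 with the substitution; state before step 1: [3 2 4 2])
1. fire a1 -> [3 3 4 2]
2. fire a2 -> [6 1 4 2]
3. fire a3 -> [8 1 5 2]
4. fire a3 -> [10 1 6 2]
5. fire a3 -> [12 1 7 2]

12 1 7 2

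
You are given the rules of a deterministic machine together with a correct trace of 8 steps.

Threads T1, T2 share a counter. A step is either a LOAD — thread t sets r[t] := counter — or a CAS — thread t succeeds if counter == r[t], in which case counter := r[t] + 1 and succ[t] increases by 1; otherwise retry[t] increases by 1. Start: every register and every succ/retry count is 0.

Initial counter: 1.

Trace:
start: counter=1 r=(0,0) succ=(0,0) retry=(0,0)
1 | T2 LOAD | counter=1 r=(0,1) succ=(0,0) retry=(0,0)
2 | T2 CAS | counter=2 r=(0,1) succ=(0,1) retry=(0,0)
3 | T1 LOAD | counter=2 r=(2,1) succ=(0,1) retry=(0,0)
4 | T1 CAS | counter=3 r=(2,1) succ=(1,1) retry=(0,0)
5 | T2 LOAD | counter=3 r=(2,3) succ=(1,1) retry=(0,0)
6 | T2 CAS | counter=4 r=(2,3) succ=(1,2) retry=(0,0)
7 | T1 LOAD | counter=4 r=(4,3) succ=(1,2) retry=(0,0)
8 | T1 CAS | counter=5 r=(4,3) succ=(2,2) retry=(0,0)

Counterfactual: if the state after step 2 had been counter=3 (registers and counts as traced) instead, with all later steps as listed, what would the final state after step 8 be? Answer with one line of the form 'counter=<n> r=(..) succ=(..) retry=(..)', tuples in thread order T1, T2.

state after step 2 := counter=3 r=(0,1) succ=(0,1) retry=(0,0)
3 | T1 LOAD | counter=3 r=(3,1) succ=(0,1) retry=(0,0)
4 | T1 CAS | counter=4 r=(3,1) succ=(1,1) retry=(0,0)
5 | T2 LOAD | counter=4 r=(3,4) succ=(1,1) retry=(0,0)
6 | T2 CAS | counter=5 r=(3,4) succ=(1,2) retry=(0,0)
7 | T1 LOAD | counter=5 r=(5,4) succ=(1,2) retry=(0,0)
8 | T1 CAS | counter=6 r=(5,4) succ=(2,2) retry=(0,0)

counter=6 r=(5,4) succ=(2,2) retry=(0,0)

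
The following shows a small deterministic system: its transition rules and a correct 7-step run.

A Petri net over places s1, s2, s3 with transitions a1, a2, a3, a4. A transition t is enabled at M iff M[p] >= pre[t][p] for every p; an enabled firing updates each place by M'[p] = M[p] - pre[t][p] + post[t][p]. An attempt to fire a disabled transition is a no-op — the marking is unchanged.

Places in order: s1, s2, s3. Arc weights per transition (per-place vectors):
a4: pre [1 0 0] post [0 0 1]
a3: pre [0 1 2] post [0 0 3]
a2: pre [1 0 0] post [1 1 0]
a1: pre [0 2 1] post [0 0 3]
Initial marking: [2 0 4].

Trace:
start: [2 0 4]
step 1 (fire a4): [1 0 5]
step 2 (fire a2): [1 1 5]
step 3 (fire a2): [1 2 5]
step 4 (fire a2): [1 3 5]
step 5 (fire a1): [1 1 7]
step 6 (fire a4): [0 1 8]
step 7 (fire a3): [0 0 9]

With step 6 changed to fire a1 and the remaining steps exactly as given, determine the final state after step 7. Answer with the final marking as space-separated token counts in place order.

1 0 8

(re-executing from step 6 with the substitution; state before step 6: [1 1 7])
step 6 (fire a1): [1 1 7]
step 7 (fire a3): [1 0 8]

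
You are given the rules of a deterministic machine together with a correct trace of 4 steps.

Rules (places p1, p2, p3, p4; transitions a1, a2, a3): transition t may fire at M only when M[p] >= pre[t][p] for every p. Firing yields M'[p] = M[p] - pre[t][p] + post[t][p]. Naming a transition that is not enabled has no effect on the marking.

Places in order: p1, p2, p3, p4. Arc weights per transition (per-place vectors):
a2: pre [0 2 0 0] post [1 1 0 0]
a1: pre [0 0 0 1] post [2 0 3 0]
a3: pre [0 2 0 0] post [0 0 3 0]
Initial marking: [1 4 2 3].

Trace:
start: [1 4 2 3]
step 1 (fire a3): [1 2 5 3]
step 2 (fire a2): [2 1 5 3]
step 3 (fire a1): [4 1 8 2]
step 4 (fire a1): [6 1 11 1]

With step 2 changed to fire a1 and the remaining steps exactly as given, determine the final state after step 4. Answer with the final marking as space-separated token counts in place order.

(re-executing from step 2 with the substitution; state before step 2: [1 2 5 3])
step 2 (fire a1): [3 2 8 2]
step 3 (fire a1): [5 2 11 1]
step 4 (fire a1): [7 2 14 0]

7 2 14 0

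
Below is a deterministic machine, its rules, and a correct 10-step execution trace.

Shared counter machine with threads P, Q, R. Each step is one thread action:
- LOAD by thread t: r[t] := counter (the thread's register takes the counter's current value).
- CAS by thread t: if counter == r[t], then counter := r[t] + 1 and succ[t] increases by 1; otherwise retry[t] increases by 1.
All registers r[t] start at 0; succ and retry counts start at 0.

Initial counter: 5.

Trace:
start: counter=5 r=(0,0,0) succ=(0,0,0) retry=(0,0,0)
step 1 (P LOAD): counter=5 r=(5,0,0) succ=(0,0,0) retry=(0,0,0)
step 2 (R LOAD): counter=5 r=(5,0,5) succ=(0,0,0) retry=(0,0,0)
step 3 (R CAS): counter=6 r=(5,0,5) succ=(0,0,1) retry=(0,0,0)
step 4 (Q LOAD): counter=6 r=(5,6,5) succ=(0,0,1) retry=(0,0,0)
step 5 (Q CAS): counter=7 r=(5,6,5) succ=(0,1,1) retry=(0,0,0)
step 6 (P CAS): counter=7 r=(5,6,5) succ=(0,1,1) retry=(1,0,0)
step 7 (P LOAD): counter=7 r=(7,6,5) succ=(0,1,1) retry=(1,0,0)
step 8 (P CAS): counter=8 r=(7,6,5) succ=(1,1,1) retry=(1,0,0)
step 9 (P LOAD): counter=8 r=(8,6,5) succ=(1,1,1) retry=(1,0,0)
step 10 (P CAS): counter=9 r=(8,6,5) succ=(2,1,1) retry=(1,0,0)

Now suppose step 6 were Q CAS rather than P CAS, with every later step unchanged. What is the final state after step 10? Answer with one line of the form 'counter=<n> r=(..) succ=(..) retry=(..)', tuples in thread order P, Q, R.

counter=9 r=(8,6,5) succ=(2,1,1) retry=(0,1,0)

(re-executing from step 6 with the substitution; state before step 6: counter=7 r=(5,6,5) succ=(0,1,1) retry=(0,0,0))
step 6 (Q CAS): counter=7 r=(5,6,5) succ=(0,1,1) retry=(0,1,0)
step 7 (P LOAD): counter=7 r=(7,6,5) succ=(0,1,1) retry=(0,1,0)
step 8 (P CAS): counter=8 r=(7,6,5) succ=(1,1,1) retry=(0,1,0)
step 9 (P LOAD): counter=8 r=(8,6,5) succ=(1,1,1) retry=(0,1,0)
step 10 (P CAS): counter=9 r=(8,6,5) succ=(2,1,1) retry=(0,1,0)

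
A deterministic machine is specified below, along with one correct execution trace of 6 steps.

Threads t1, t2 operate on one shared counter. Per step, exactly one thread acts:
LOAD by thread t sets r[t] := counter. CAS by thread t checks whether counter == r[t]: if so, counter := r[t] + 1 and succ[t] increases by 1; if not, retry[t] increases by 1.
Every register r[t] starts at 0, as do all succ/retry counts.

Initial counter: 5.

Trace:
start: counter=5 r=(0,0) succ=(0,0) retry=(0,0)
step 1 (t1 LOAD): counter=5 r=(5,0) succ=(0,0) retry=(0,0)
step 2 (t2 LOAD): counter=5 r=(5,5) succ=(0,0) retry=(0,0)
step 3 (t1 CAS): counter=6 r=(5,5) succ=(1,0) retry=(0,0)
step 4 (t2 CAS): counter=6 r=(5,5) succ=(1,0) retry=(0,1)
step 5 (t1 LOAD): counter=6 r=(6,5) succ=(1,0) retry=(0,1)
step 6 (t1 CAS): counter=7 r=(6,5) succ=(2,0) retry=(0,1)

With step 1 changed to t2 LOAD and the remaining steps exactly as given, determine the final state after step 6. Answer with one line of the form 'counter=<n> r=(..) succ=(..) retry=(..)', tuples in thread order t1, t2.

(re-executing from step 1 with the substitution; state before step 1: counter=5 r=(0,0) succ=(0,0) retry=(0,0))
step 1 (t2 LOAD): counter=5 r=(0,5) succ=(0,0) retry=(0,0)
step 2 (t2 LOAD): counter=5 r=(0,5) succ=(0,0) retry=(0,0)
step 3 (t1 CAS): counter=5 r=(0,5) succ=(0,0) retry=(1,0)
step 4 (t2 CAS): counter=6 r=(0,5) succ=(0,1) retry=(1,0)
step 5 (t1 LOAD): counter=6 r=(6,5) succ=(0,1) retry=(1,0)
step 6 (t1 CAS): counter=7 r=(6,5) succ=(1,1) retry=(1,0)

counter=7 r=(6,5) succ=(1,1) retry=(1,0)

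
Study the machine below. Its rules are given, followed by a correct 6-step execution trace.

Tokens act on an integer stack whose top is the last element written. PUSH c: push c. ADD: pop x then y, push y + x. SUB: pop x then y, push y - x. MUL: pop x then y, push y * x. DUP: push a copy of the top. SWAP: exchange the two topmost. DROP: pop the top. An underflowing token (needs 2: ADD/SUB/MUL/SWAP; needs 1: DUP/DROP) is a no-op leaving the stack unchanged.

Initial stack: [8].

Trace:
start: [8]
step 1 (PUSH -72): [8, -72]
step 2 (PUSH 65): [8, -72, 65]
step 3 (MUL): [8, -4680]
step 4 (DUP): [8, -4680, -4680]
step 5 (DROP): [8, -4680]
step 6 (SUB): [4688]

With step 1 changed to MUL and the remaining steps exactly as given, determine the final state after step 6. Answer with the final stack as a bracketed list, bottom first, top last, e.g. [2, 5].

(re-executing from step 1 with the substitution; state before step 1: [8])
step 1 (MUL): [8]
step 2 (PUSH 65): [8, 65]
step 3 (MUL): [520]
step 4 (DUP): [520, 520]
step 5 (DROP): [520]
step 6 (SUB): [520]

[520]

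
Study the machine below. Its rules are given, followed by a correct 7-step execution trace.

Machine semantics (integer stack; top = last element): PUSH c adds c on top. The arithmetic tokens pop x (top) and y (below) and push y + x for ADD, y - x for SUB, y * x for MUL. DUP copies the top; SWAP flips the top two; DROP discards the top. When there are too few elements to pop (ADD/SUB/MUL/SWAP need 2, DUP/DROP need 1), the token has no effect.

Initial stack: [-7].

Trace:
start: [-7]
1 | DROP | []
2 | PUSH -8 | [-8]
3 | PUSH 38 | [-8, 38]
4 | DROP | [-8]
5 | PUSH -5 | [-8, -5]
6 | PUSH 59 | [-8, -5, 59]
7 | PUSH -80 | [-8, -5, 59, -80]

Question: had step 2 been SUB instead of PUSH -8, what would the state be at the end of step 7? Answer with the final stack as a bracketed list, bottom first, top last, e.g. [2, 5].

(re-executing from step 2 with the substitution; state before step 2: [])
2 | SUB | []
3 | PUSH 38 | [38]
4 | DROP | []
5 | PUSH -5 | [-5]
6 | PUSH 59 | [-5, 59]
7 | PUSH -80 | [-5, 59, -80]

[-5, 59, -80]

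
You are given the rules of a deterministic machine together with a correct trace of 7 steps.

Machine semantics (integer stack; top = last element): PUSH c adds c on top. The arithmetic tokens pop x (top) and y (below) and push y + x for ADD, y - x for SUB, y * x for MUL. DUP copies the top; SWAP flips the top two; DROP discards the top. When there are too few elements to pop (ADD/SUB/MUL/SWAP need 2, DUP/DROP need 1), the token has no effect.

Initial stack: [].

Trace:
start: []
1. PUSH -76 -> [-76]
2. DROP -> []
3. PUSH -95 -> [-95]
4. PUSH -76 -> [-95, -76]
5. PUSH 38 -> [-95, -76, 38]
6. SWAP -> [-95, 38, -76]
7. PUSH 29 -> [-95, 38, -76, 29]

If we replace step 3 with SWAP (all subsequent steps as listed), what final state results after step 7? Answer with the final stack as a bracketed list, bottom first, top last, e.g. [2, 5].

[38, -76, 29]

(re-executing from step 3 with the substitution; state before step 3: [])
3. SWAP -> []
4. PUSH -76 -> [-76]
5. PUSH 38 -> [-76, 38]
6. SWAP -> [38, -76]
7. PUSH 29 -> [38, -76, 29]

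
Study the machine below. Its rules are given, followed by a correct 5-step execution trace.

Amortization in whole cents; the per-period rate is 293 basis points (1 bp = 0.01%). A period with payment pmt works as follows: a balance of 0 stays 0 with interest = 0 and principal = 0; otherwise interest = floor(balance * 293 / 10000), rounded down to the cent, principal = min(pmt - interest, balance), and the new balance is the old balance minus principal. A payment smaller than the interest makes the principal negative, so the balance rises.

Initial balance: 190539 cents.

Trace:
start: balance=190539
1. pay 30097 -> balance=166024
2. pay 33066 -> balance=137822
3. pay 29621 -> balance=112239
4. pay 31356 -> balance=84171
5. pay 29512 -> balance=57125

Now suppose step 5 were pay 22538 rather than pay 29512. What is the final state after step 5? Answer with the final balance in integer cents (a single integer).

(re-executing from step 5 with the substitution; state before step 5: balance=84171)
5. pay 22538 -> balance=64099

64099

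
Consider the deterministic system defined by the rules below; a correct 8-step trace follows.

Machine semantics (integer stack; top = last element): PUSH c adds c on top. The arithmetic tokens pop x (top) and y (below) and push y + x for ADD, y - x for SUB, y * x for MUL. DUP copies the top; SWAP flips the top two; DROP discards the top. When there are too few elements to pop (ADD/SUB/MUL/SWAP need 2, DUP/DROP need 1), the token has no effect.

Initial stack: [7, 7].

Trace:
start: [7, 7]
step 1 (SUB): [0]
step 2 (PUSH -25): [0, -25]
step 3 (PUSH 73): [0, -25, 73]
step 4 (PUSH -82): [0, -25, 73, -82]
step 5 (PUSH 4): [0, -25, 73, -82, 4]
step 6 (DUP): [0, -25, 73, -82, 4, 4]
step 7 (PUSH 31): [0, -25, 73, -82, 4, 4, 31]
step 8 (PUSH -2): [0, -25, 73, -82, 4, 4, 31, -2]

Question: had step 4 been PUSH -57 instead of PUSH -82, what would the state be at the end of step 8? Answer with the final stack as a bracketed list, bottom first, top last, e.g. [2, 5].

[0, -25, 73, -57, 4, 4, 31, -2]

(re-executing from step 4 with the substitution; state before step 4: [0, -25, 73])
step 4 (PUSH -57): [0, -25, 73, -57]
step 5 (PUSH 4): [0, -25, 73, -57, 4]
step 6 (DUP): [0, -25, 73, -57, 4, 4]
step 7 (PUSH 31): [0, -25, 73, -57, 4, 4, 31]
step 8 (PUSH -2): [0, -25, 73, -57, 4, 4, 31, -2]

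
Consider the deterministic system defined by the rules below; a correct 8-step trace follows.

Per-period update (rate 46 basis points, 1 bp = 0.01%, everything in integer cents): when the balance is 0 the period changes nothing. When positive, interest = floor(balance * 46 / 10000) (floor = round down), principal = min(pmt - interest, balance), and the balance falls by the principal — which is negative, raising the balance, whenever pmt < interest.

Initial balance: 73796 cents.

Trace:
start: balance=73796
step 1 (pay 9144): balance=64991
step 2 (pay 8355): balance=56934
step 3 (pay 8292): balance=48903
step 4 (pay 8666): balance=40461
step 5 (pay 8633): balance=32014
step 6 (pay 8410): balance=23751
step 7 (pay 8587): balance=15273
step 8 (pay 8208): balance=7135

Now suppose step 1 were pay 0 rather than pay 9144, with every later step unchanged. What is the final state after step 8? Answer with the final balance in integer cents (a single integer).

(re-executing from step 1 with the substitution; state before step 1: balance=73796)
step 1 (pay 0): balance=74135
step 2 (pay 8355): balance=66121
step 3 (pay 8292): balance=58133
step 4 (pay 8666): balance=49734
step 5 (pay 8633): balance=41329
step 6 (pay 8410): balance=33109
step 7 (pay 8587): balance=24674
step 8 (pay 8208): balance=16579

16579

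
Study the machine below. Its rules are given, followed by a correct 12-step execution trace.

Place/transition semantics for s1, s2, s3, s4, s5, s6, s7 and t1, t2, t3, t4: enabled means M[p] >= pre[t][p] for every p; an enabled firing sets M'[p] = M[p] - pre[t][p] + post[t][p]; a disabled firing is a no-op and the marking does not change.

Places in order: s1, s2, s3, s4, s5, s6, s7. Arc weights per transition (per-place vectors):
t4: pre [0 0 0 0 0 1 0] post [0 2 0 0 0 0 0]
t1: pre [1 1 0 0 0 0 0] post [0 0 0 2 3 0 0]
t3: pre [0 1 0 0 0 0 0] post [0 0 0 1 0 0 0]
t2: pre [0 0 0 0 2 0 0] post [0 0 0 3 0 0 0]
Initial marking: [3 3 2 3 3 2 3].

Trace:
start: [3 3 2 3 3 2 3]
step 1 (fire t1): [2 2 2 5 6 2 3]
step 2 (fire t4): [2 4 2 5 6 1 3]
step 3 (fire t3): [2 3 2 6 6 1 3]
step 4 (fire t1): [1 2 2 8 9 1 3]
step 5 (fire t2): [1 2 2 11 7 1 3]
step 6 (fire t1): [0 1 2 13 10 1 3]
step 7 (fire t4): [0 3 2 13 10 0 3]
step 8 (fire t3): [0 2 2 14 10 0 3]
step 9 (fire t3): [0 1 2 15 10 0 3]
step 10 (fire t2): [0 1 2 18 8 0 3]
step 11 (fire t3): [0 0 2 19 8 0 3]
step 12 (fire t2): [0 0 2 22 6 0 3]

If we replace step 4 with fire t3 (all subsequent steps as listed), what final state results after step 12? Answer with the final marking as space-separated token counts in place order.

1 0 2 21 3 0 3

(re-executing from step 4 with the substitution; state before step 4: [2 3 2 6 6 1 3])
step 4 (fire t3): [2 2 2 7 6 1 3]
step 5 (fire t2): [2 2 2 10 4 1 3]
step 6 (fire t1): [1 1 2 12 7 1 3]
step 7 (fire t4): [1 3 2 12 7 0 3]
step 8 (fire t3): [1 2 2 13 7 0 3]
step 9 (fire t3): [1 1 2 14 7 0 3]
step 10 (fire t2): [1 1 2 17 5 0 3]
step 11 (fire t3): [1 0 2 18 5 0 3]
step 12 (fire t2): [1 0 2 21 3 0 3]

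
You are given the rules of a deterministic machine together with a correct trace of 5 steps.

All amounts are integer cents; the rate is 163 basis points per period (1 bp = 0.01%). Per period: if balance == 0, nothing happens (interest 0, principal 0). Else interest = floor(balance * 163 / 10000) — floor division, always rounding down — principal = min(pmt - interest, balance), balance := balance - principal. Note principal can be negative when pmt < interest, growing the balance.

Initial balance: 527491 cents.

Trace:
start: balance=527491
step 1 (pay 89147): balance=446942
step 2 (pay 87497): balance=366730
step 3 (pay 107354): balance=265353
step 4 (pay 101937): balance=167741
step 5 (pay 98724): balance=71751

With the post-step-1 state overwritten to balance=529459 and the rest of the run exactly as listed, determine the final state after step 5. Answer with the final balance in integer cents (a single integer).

state after step 1 := balance=529459
step 2 (pay 87497): balance=450592
step 3 (pay 107354): balance=350582
step 4 (pay 101937): balance=254359
step 5 (pay 98724): balance=159781

159781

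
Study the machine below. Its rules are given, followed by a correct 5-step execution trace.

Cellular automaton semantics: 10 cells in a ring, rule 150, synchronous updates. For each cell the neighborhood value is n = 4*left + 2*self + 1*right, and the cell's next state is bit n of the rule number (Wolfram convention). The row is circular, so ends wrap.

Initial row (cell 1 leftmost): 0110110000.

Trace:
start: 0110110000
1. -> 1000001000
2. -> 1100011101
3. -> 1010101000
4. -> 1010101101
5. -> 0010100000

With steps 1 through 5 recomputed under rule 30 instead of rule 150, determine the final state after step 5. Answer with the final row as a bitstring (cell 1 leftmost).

0000010000

(re-executing steps 1..5 under rule 30; state before step 1: 0110110000)
1. -> 1100101000
2. -> 1011101101
3. -> 0010001001
4. -> 1111011111
5. -> 0000010000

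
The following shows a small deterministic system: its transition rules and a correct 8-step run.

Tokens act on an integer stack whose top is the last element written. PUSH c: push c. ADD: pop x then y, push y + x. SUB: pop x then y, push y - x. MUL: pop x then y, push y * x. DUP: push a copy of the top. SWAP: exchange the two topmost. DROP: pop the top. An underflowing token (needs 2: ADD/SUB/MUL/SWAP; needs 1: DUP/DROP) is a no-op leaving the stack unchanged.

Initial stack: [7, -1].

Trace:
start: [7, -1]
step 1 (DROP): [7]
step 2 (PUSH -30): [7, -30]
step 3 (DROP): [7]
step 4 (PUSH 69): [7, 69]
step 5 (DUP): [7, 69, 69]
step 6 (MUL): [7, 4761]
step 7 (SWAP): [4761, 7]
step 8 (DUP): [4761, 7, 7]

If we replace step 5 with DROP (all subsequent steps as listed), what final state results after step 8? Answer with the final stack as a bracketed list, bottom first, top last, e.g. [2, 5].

(re-executing from step 5 with the substitution; state before step 5: [7, 69])
step 5 (DROP): [7]
step 6 (MUL): [7]
step 7 (SWAP): [7]
step 8 (DUP): [7, 7]

[7, 7]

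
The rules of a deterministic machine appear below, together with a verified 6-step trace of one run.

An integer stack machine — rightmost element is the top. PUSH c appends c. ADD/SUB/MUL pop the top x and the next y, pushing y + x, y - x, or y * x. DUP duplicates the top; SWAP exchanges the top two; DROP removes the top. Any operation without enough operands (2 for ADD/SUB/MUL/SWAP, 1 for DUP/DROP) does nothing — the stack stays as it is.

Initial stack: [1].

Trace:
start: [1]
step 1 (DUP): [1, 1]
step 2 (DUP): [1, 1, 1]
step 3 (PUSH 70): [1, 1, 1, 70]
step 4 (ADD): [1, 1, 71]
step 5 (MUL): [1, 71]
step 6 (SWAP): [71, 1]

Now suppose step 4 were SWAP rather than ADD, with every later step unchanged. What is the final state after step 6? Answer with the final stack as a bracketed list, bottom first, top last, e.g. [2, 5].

(re-executing from step 4 with the substitution; state before step 4: [1, 1, 1, 70])
step 4 (SWAP): [1, 1, 70, 1]
step 5 (MUL): [1, 1, 70]
step 6 (SWAP): [1, 70, 1]

[1, 70, 1]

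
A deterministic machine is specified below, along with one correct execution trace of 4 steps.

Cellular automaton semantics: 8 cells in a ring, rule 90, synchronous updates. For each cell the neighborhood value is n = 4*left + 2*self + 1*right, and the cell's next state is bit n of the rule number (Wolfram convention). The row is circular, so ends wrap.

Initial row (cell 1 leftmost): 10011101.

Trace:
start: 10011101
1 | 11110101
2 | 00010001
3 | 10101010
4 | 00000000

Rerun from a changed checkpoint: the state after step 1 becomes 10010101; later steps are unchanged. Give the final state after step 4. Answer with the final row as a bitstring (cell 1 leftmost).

11111111

state after step 1 := 10010101
2 | 11100001
3 | 00110011
4 | 11111111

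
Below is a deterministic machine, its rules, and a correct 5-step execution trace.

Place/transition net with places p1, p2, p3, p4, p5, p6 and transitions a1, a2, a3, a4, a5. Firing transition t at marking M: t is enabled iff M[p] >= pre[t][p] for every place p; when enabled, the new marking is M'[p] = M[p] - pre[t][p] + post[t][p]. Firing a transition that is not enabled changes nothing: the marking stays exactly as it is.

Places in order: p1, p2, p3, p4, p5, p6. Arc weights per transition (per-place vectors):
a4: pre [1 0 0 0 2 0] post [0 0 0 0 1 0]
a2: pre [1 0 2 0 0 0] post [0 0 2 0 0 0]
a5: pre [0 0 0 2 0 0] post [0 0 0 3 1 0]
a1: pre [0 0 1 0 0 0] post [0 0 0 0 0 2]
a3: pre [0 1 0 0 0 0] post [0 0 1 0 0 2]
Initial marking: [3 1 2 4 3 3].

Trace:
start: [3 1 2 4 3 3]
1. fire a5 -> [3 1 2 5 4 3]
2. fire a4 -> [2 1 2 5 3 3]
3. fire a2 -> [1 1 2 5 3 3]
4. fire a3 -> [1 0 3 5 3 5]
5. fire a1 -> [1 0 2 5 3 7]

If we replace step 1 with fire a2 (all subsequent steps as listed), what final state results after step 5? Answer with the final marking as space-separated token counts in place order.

(re-executing from step 1 with the substitution; state before step 1: [3 1 2 4 3 3])
1. fire a2 -> [2 1 2 4 3 3]
2. fire a4 -> [1 1 2 4 2 3]
3. fire a2 -> [0 1 2 4 2 3]
4. fire a3 -> [0 0 3 4 2 5]
5. fire a1 -> [0 0 2 4 2 7]

0 0 2 4 2 7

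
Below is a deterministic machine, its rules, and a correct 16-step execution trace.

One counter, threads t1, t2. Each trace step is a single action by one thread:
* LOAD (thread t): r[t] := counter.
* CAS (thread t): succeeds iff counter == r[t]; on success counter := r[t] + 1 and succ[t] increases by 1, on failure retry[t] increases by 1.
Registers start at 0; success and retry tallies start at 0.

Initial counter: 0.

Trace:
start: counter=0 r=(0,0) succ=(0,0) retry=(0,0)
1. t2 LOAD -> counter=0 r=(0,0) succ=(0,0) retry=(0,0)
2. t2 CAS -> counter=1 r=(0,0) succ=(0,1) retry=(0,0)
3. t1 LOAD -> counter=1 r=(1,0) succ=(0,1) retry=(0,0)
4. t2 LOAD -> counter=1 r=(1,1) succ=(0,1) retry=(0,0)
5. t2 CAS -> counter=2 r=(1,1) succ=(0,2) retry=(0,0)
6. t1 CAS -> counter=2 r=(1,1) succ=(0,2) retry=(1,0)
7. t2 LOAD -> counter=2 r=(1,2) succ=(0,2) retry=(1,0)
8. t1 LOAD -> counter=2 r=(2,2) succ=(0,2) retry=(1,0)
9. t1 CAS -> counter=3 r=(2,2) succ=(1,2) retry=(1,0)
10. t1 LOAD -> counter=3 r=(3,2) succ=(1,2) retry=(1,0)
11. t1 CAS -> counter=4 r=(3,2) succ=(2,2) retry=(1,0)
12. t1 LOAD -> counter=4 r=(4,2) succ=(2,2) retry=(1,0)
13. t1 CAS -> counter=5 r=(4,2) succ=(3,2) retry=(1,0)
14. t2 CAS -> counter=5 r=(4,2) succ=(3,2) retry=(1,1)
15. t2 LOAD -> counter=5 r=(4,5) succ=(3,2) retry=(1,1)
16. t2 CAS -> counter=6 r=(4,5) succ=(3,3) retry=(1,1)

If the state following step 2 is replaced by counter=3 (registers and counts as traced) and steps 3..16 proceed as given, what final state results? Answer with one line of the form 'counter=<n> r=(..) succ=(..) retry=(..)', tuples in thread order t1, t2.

counter=8 r=(6,7) succ=(3,3) retry=(1,1)

state after step 2 := counter=3 r=(0,0) succ=(0,1) retry=(0,0)
3. t1 LOAD -> counter=3 r=(3,0) succ=(0,1) retry=(0,0)
4. t2 LOAD -> counter=3 r=(3,3) succ=(0,1) retry=(0,0)
5. t2 CAS -> counter=4 r=(3,3) succ=(0,2) retry=(0,0)
6. t1 CAS -> counter=4 r=(3,3) succ=(0,2) retry=(1,0)
7. t2 LOAD -> counter=4 r=(3,4) succ=(0,2) retry=(1,0)
8. t1 LOAD -> counter=4 r=(4,4) succ=(0,2) retry=(1,0)
9. t1 CAS -> counter=5 r=(4,4) succ=(1,2) retry=(1,0)
10. t1 LOAD -> counter=5 r=(5,4) succ=(1,2) retry=(1,0)
11. t1 CAS -> counter=6 r=(5,4) succ=(2,2) retry=(1,0)
12. t1 LOAD -> counter=6 r=(6,4) succ=(2,2) retry=(1,0)
13. t1 CAS -> counter=7 r=(6,4) succ=(3,2) retry=(1,0)
14. t2 CAS -> counter=7 r=(6,4) succ=(3,2) retry=(1,1)
15. t2 LOAD -> counter=7 r=(6,7) succ=(3,2) retry=(1,1)
16. t2 CAS -> counter=8 r=(6,7) succ=(3,3) retry=(1,1)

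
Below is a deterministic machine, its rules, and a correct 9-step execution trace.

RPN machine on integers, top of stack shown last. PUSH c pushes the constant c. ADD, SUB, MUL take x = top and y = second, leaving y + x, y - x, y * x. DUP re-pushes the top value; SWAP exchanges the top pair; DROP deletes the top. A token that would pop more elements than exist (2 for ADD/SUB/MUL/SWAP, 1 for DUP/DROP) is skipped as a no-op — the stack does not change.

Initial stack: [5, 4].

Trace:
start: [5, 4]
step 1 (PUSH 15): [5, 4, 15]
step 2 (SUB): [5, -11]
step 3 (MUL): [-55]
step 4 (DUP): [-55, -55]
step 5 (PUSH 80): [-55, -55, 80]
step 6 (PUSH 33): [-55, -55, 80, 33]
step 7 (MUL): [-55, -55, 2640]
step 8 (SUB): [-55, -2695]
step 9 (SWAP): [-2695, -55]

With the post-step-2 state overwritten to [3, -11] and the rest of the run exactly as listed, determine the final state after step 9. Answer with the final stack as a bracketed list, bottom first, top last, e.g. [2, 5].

[-2673, -33]

state after step 2 := [3, -11]
step 3 (MUL): [-33]
step 4 (DUP): [-33, -33]
step 5 (PUSH 80): [-33, -33, 80]
step 6 (PUSH 33): [-33, -33, 80, 33]
step 7 (MUL): [-33, -33, 2640]
step 8 (SUB): [-33, -2673]
step 9 (SWAP): [-2673, -33]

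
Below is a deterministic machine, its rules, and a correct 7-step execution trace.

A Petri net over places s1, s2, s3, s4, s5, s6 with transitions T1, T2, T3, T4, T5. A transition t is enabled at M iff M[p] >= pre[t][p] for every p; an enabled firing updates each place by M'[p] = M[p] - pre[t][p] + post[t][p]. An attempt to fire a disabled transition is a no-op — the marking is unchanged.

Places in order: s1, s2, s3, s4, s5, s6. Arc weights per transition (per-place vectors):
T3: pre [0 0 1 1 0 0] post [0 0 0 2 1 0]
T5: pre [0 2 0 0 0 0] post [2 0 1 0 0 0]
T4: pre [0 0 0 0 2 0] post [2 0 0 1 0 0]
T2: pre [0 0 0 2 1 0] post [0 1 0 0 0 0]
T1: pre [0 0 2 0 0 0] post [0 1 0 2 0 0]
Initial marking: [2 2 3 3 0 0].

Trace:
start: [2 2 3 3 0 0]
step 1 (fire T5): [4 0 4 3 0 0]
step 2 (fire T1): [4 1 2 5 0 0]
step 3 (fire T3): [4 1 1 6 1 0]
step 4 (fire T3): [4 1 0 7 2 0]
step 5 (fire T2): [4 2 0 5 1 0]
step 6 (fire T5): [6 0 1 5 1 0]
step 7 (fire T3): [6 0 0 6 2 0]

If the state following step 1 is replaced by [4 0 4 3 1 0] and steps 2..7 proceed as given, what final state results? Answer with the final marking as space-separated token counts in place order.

6 0 0 6 3 0

state after step 1 := [4 0 4 3 1 0]
step 2 (fire T1): [4 1 2 5 1 0]
step 3 (fire T3): [4 1 1 6 2 0]
step 4 (fire T3): [4 1 0 7 3 0]
step 5 (fire T2): [4 2 0 5 2 0]
step 6 (fire T5): [6 0 1 5 2 0]
step 7 (fire T3): [6 0 0 6 3 0]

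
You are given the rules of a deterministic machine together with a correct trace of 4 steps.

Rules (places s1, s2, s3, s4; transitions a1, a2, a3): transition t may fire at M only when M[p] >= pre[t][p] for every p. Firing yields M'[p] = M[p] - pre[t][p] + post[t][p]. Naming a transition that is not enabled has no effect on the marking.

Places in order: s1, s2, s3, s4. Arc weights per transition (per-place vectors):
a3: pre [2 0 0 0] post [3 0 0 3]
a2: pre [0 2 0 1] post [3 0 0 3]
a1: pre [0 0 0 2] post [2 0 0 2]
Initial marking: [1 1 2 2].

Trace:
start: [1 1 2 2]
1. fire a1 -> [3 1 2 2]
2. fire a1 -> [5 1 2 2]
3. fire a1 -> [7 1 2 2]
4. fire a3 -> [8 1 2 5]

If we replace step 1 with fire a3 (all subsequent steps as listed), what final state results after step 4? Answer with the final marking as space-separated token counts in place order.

6 1 2 5

(re-executing from step 1 with the substitution; state before step 1: [1 1 2 2])
1. fire a3 -> [1 1 2 2]
2. fire a1 -> [3 1 2 2]
3. fire a1 -> [5 1 2 2]
4. fire a3 -> [6 1 2 5]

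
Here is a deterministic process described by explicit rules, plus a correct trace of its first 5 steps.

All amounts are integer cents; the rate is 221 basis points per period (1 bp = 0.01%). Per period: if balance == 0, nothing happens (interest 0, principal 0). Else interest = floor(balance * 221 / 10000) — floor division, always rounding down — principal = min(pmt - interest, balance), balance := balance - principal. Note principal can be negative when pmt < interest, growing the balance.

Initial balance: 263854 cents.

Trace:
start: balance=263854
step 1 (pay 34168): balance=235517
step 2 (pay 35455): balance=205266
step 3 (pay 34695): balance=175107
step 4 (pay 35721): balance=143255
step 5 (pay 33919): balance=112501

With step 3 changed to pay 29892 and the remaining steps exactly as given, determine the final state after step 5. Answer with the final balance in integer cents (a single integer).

117520

(re-executing from step 3 with the substitution; state before step 3: balance=205266)
step 3 (pay 29892): balance=179910
step 4 (pay 35721): balance=148165
step 5 (pay 33919): balance=117520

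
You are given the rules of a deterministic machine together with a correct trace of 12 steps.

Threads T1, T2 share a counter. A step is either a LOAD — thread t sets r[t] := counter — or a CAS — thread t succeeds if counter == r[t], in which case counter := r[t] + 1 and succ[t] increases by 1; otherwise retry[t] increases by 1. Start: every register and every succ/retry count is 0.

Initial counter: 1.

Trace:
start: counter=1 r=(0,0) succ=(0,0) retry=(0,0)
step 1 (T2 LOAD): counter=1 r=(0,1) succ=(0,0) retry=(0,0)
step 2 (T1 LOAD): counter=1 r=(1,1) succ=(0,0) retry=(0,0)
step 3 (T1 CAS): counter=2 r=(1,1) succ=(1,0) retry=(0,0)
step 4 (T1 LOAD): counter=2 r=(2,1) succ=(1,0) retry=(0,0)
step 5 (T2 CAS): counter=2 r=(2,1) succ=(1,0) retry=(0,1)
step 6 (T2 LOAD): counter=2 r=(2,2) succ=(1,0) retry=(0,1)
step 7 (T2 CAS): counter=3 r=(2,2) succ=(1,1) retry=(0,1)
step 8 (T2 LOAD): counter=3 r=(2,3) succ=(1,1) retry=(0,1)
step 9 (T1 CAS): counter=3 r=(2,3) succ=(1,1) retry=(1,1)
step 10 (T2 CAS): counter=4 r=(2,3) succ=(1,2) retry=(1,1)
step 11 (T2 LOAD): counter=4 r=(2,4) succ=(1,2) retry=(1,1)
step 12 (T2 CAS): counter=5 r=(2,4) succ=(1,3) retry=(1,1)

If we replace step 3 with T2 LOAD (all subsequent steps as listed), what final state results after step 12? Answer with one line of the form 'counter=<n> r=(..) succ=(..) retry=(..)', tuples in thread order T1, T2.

counter=5 r=(1,4) succ=(0,4) retry=(1,0)

(re-executing from step 3 with the substitution; state before step 3: counter=1 r=(1,1) succ=(0,0) retry=(0,0))
step 3 (T2 LOAD): counter=1 r=(1,1) succ=(0,0) retry=(0,0)
step 4 (T1 LOAD): counter=1 r=(1,1) succ=(0,0) retry=(0,0)
step 5 (T2 CAS): counter=2 r=(1,1) succ=(0,1) retry=(0,0)
step 6 (T2 LOAD): counter=2 r=(1,2) succ=(0,1) retry=(0,0)
step 7 (T2 CAS): counter=3 r=(1,2) succ=(0,2) retry=(0,0)
step 8 (T2 LOAD): counter=3 r=(1,3) succ=(0,2) retry=(0,0)
step 9 (T1 CAS): counter=3 r=(1,3) succ=(0,2) retry=(1,0)
step 10 (T2 CAS): counter=4 r=(1,3) succ=(0,3) retry=(1,0)
step 11 (T2 LOAD): counter=4 r=(1,4) succ=(0,3) retry=(1,0)
step 12 (T2 CAS): counter=5 r=(1,4) succ=(0,4) retry=(1,0)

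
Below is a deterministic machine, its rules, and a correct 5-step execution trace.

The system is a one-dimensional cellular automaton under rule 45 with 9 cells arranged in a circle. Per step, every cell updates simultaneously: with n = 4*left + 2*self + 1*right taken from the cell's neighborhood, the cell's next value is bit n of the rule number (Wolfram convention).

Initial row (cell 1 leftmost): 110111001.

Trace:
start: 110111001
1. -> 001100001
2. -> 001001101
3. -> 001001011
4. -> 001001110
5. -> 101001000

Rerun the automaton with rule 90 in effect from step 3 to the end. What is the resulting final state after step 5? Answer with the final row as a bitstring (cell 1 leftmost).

010011100

(re-executing steps 3..5 under rule 90; state before step 3: 001001101)
3. -> 110111100
4. -> 110100111
5. -> 010011100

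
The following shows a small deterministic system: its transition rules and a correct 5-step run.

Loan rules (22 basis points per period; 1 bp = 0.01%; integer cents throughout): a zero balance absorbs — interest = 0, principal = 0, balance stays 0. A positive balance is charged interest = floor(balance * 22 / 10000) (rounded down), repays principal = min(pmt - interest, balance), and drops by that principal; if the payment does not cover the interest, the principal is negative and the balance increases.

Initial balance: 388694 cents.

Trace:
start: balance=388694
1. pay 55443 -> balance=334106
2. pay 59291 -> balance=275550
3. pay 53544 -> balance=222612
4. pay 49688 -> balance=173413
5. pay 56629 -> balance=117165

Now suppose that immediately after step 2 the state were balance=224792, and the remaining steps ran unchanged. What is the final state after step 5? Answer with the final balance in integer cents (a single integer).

state after step 2 := balance=224792
3. pay 53544 -> balance=171742
4. pay 49688 -> balance=122431
5. pay 56629 -> balance=66071

66071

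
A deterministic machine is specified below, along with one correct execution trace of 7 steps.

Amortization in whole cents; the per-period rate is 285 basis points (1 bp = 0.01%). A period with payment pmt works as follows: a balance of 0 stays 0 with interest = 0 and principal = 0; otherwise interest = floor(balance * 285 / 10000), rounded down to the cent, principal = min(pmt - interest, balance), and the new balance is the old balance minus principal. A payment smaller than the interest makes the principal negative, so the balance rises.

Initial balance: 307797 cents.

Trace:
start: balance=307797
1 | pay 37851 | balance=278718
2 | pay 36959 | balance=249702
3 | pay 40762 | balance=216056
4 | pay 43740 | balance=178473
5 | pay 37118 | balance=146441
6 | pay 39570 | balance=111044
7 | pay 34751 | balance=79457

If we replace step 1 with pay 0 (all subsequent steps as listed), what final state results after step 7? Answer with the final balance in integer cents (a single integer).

(re-executing from step 1 with the substitution; state before step 1: balance=307797)
1 | pay 0 | balance=316569
2 | pay 36959 | balance=288632
3 | pay 40762 | balance=256096
4 | pay 43740 | balance=219654
5 | pay 37118 | balance=188796
6 | pay 39570 | balance=154606
7 | pay 34751 | balance=124261

124261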